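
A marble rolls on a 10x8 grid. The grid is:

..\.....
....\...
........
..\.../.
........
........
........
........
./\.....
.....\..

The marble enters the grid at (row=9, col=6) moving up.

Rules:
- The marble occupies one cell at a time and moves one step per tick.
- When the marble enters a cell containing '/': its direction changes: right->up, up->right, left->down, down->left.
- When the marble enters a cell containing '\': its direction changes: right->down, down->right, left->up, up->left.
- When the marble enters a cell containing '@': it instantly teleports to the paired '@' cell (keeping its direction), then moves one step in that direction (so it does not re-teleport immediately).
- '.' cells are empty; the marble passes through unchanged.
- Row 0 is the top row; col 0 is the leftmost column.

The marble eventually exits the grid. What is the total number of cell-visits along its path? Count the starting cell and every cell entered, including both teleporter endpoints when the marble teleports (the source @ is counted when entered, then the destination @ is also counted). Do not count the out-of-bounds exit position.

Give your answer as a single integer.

Answer: 8

Derivation:
Step 1: enter (9,6), '.' pass, move up to (8,6)
Step 2: enter (8,6), '.' pass, move up to (7,6)
Step 3: enter (7,6), '.' pass, move up to (6,6)
Step 4: enter (6,6), '.' pass, move up to (5,6)
Step 5: enter (5,6), '.' pass, move up to (4,6)
Step 6: enter (4,6), '.' pass, move up to (3,6)
Step 7: enter (3,6), '/' deflects up->right, move right to (3,7)
Step 8: enter (3,7), '.' pass, move right to (3,8)
Step 9: at (3,8) — EXIT via right edge, pos 3
Path length (cell visits): 8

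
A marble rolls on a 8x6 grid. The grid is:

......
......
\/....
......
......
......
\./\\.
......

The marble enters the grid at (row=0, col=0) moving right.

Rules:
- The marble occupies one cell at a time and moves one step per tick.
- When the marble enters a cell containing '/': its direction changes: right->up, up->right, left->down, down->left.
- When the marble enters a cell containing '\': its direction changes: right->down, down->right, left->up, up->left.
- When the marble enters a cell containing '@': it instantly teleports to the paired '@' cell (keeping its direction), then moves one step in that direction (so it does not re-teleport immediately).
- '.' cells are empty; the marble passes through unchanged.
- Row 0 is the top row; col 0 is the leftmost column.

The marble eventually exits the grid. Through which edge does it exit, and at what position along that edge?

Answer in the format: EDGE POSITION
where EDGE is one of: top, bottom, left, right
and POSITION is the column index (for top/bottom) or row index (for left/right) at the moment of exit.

Answer: right 0

Derivation:
Step 1: enter (0,0), '.' pass, move right to (0,1)
Step 2: enter (0,1), '.' pass, move right to (0,2)
Step 3: enter (0,2), '.' pass, move right to (0,3)
Step 4: enter (0,3), '.' pass, move right to (0,4)
Step 5: enter (0,4), '.' pass, move right to (0,5)
Step 6: enter (0,5), '.' pass, move right to (0,6)
Step 7: at (0,6) — EXIT via right edge, pos 0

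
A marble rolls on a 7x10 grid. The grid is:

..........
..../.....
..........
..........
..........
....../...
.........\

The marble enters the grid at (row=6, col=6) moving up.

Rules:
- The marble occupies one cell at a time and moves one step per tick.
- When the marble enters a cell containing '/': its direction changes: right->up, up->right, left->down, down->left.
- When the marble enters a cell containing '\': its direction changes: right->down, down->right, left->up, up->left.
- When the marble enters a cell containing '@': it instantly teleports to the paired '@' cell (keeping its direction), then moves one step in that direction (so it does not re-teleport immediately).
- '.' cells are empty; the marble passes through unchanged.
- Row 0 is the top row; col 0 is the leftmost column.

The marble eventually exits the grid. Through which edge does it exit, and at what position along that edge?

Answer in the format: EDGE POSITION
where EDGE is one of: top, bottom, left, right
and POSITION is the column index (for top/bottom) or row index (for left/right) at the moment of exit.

Step 1: enter (6,6), '.' pass, move up to (5,6)
Step 2: enter (5,6), '/' deflects up->right, move right to (5,7)
Step 3: enter (5,7), '.' pass, move right to (5,8)
Step 4: enter (5,8), '.' pass, move right to (5,9)
Step 5: enter (5,9), '.' pass, move right to (5,10)
Step 6: at (5,10) — EXIT via right edge, pos 5

Answer: right 5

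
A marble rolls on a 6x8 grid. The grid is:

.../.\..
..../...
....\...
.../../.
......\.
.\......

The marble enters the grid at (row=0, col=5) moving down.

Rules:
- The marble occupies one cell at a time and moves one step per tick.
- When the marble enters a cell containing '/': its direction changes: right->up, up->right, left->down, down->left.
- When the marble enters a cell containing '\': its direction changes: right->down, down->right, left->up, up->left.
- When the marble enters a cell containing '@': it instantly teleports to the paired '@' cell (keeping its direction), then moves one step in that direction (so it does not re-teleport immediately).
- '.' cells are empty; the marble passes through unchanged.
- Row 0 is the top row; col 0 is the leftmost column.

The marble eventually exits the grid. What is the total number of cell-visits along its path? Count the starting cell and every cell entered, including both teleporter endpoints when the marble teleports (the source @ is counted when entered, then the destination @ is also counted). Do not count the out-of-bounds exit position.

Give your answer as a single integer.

Step 1: enter (0,5), '\' deflects down->right, move right to (0,6)
Step 2: enter (0,6), '.' pass, move right to (0,7)
Step 3: enter (0,7), '.' pass, move right to (0,8)
Step 4: at (0,8) — EXIT via right edge, pos 0
Path length (cell visits): 3

Answer: 3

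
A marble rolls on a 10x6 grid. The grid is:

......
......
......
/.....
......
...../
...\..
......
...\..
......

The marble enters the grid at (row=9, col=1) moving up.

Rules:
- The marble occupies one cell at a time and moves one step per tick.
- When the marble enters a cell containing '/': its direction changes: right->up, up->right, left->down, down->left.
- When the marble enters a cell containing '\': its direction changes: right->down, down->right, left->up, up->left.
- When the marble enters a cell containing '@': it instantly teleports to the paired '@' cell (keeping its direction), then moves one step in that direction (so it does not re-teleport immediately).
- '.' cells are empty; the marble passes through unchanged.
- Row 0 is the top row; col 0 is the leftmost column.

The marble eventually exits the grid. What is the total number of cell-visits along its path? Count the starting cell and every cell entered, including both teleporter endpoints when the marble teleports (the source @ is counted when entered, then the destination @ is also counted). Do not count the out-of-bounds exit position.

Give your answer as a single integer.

Step 1: enter (9,1), '.' pass, move up to (8,1)
Step 2: enter (8,1), '.' pass, move up to (7,1)
Step 3: enter (7,1), '.' pass, move up to (6,1)
Step 4: enter (6,1), '.' pass, move up to (5,1)
Step 5: enter (5,1), '.' pass, move up to (4,1)
Step 6: enter (4,1), '.' pass, move up to (3,1)
Step 7: enter (3,1), '.' pass, move up to (2,1)
Step 8: enter (2,1), '.' pass, move up to (1,1)
Step 9: enter (1,1), '.' pass, move up to (0,1)
Step 10: enter (0,1), '.' pass, move up to (-1,1)
Step 11: at (-1,1) — EXIT via top edge, pos 1
Path length (cell visits): 10

Answer: 10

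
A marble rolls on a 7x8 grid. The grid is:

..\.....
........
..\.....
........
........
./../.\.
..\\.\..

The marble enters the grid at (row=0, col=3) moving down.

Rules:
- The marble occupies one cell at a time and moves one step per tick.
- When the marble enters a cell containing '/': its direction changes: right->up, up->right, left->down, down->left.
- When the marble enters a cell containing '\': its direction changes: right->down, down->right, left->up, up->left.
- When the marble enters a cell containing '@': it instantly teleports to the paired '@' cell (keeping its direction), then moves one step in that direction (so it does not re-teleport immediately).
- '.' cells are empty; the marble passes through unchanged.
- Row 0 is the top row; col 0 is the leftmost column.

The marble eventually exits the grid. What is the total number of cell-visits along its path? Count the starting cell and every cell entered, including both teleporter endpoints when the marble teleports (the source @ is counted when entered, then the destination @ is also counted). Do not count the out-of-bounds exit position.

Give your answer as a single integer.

Answer: 9

Derivation:
Step 1: enter (0,3), '.' pass, move down to (1,3)
Step 2: enter (1,3), '.' pass, move down to (2,3)
Step 3: enter (2,3), '.' pass, move down to (3,3)
Step 4: enter (3,3), '.' pass, move down to (4,3)
Step 5: enter (4,3), '.' pass, move down to (5,3)
Step 6: enter (5,3), '.' pass, move down to (6,3)
Step 7: enter (6,3), '\' deflects down->right, move right to (6,4)
Step 8: enter (6,4), '.' pass, move right to (6,5)
Step 9: enter (6,5), '\' deflects right->down, move down to (7,5)
Step 10: at (7,5) — EXIT via bottom edge, pos 5
Path length (cell visits): 9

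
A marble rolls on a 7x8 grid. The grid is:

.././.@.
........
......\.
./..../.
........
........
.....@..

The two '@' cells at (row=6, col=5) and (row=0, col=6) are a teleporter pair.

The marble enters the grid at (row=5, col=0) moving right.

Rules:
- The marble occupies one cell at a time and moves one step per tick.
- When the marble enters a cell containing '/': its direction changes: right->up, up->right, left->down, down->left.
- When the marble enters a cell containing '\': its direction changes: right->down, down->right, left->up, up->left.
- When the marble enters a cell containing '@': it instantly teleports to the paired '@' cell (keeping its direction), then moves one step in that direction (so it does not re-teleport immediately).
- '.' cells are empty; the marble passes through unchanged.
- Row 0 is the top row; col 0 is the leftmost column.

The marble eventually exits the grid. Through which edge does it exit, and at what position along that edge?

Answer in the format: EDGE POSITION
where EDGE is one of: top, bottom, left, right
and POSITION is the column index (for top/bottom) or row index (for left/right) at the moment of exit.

Step 1: enter (5,0), '.' pass, move right to (5,1)
Step 2: enter (5,1), '.' pass, move right to (5,2)
Step 3: enter (5,2), '.' pass, move right to (5,3)
Step 4: enter (5,3), '.' pass, move right to (5,4)
Step 5: enter (5,4), '.' pass, move right to (5,5)
Step 6: enter (5,5), '.' pass, move right to (5,6)
Step 7: enter (5,6), '.' pass, move right to (5,7)
Step 8: enter (5,7), '.' pass, move right to (5,8)
Step 9: at (5,8) — EXIT via right edge, pos 5

Answer: right 5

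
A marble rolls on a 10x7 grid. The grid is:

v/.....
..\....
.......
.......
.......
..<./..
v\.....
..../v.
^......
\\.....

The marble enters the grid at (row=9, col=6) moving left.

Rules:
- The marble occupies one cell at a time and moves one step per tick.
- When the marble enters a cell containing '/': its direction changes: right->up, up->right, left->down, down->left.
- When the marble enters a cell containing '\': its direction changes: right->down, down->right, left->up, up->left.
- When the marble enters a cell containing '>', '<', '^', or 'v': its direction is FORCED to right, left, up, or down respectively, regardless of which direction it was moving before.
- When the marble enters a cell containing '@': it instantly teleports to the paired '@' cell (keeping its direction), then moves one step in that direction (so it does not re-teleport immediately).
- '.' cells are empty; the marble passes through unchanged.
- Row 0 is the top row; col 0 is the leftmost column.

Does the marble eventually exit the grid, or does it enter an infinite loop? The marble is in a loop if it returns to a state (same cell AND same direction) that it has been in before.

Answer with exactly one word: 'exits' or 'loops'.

Answer: loops

Derivation:
Step 1: enter (9,6), '.' pass, move left to (9,5)
Step 2: enter (9,5), '.' pass, move left to (9,4)
Step 3: enter (9,4), '.' pass, move left to (9,3)
Step 4: enter (9,3), '.' pass, move left to (9,2)
Step 5: enter (9,2), '.' pass, move left to (9,1)
Step 6: enter (9,1), '\' deflects left->up, move up to (8,1)
Step 7: enter (8,1), '.' pass, move up to (7,1)
Step 8: enter (7,1), '.' pass, move up to (6,1)
Step 9: enter (6,1), '\' deflects up->left, move left to (6,0)
Step 10: enter (6,0), 'v' forces left->down, move down to (7,0)
Step 11: enter (7,0), '.' pass, move down to (8,0)
Step 12: enter (8,0), '^' forces down->up, move up to (7,0)
Step 13: enter (7,0), '.' pass, move up to (6,0)
Step 14: enter (6,0), 'v' forces up->down, move down to (7,0)
Step 15: at (7,0) dir=down — LOOP DETECTED (seen before)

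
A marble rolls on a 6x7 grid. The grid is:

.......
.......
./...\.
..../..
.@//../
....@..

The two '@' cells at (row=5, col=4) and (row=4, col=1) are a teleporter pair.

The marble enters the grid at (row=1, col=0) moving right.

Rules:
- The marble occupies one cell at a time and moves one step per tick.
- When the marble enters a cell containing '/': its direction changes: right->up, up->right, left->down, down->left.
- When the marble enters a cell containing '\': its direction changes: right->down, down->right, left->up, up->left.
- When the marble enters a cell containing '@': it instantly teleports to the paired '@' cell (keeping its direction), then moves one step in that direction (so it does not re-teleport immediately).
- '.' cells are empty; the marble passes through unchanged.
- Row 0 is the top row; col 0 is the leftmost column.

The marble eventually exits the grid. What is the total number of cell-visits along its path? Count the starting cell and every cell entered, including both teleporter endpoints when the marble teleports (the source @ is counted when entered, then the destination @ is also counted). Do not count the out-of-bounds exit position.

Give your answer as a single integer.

Step 1: enter (1,0), '.' pass, move right to (1,1)
Step 2: enter (1,1), '.' pass, move right to (1,2)
Step 3: enter (1,2), '.' pass, move right to (1,3)
Step 4: enter (1,3), '.' pass, move right to (1,4)
Step 5: enter (1,4), '.' pass, move right to (1,5)
Step 6: enter (1,5), '.' pass, move right to (1,6)
Step 7: enter (1,6), '.' pass, move right to (1,7)
Step 8: at (1,7) — EXIT via right edge, pos 1
Path length (cell visits): 7

Answer: 7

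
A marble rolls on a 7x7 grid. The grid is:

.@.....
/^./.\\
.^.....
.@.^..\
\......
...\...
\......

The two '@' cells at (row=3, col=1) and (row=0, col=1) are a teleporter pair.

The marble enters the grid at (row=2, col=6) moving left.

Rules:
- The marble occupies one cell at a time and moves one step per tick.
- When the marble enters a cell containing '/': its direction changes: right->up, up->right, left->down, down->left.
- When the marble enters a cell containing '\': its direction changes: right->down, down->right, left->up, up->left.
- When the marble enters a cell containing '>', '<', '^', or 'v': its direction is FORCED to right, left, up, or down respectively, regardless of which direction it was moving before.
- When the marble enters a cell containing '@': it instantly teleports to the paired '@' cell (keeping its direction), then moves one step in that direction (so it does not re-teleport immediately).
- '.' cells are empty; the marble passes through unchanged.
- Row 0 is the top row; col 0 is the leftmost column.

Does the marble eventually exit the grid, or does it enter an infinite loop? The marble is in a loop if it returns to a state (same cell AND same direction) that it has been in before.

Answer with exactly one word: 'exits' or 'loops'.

Answer: loops

Derivation:
Step 1: enter (2,6), '.' pass, move left to (2,5)
Step 2: enter (2,5), '.' pass, move left to (2,4)
Step 3: enter (2,4), '.' pass, move left to (2,3)
Step 4: enter (2,3), '.' pass, move left to (2,2)
Step 5: enter (2,2), '.' pass, move left to (2,1)
Step 6: enter (2,1), '^' forces left->up, move up to (1,1)
Step 7: enter (1,1), '^' forces up->up, move up to (0,1)
Step 8: enter (0,1), '@' teleport (0,1)->(3,1), also enter (3,1), move up to (2,1)
Step 9: enter (2,1), '^' forces up->up, move up to (1,1)
Step 10: at (1,1) dir=up — LOOP DETECTED (seen before)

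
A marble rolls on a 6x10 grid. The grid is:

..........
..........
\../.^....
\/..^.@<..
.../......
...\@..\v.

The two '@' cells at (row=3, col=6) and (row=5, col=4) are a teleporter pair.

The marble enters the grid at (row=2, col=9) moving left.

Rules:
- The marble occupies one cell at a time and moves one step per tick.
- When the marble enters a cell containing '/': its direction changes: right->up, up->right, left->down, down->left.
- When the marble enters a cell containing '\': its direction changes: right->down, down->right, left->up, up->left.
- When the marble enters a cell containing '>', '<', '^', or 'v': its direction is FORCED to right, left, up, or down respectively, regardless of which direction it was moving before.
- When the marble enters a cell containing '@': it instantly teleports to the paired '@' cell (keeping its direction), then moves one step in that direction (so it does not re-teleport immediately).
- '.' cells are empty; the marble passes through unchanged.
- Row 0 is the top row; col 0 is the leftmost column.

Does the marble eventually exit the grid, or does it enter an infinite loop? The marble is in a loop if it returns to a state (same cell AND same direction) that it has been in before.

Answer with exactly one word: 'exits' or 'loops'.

Step 1: enter (2,9), '.' pass, move left to (2,8)
Step 2: enter (2,8), '.' pass, move left to (2,7)
Step 3: enter (2,7), '.' pass, move left to (2,6)
Step 4: enter (2,6), '.' pass, move left to (2,5)
Step 5: enter (2,5), '^' forces left->up, move up to (1,5)
Step 6: enter (1,5), '.' pass, move up to (0,5)
Step 7: enter (0,5), '.' pass, move up to (-1,5)
Step 8: at (-1,5) — EXIT via top edge, pos 5

Answer: exits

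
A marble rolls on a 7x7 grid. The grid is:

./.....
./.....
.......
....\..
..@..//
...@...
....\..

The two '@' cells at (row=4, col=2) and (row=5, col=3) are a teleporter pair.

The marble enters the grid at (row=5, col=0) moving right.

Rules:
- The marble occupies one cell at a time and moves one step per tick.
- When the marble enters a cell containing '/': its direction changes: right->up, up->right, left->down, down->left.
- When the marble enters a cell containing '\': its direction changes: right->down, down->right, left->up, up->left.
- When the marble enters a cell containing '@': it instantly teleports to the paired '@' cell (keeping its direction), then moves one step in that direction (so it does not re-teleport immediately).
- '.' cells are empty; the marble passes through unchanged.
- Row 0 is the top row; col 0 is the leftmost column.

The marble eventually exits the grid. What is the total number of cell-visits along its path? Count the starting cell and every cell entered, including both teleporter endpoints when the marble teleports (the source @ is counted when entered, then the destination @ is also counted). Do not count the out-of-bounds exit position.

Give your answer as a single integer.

Answer: 12

Derivation:
Step 1: enter (5,0), '.' pass, move right to (5,1)
Step 2: enter (5,1), '.' pass, move right to (5,2)
Step 3: enter (5,2), '.' pass, move right to (5,3)
Step 4: enter (5,3), '@' teleport (5,3)->(4,2), also enter (4,2), move right to (4,3)
Step 5: enter (4,3), '.' pass, move right to (4,4)
Step 6: enter (4,4), '.' pass, move right to (4,5)
Step 7: enter (4,5), '/' deflects right->up, move up to (3,5)
Step 8: enter (3,5), '.' pass, move up to (2,5)
Step 9: enter (2,5), '.' pass, move up to (1,5)
Step 10: enter (1,5), '.' pass, move up to (0,5)
Step 11: enter (0,5), '.' pass, move up to (-1,5)
Step 12: at (-1,5) — EXIT via top edge, pos 5
Path length (cell visits): 12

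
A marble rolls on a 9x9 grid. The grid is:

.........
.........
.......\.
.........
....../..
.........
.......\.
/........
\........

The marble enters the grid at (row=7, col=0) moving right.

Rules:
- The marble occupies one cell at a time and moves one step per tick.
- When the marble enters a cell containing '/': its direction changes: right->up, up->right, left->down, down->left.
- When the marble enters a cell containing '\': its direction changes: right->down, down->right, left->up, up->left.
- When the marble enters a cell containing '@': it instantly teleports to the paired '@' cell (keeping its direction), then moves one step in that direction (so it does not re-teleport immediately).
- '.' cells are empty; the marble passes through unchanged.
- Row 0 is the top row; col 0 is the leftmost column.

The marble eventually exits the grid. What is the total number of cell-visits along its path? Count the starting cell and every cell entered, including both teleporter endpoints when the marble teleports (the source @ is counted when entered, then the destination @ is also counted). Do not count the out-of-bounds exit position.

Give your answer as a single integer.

Answer: 8

Derivation:
Step 1: enter (7,0), '/' deflects right->up, move up to (6,0)
Step 2: enter (6,0), '.' pass, move up to (5,0)
Step 3: enter (5,0), '.' pass, move up to (4,0)
Step 4: enter (4,0), '.' pass, move up to (3,0)
Step 5: enter (3,0), '.' pass, move up to (2,0)
Step 6: enter (2,0), '.' pass, move up to (1,0)
Step 7: enter (1,0), '.' pass, move up to (0,0)
Step 8: enter (0,0), '.' pass, move up to (-1,0)
Step 9: at (-1,0) — EXIT via top edge, pos 0
Path length (cell visits): 8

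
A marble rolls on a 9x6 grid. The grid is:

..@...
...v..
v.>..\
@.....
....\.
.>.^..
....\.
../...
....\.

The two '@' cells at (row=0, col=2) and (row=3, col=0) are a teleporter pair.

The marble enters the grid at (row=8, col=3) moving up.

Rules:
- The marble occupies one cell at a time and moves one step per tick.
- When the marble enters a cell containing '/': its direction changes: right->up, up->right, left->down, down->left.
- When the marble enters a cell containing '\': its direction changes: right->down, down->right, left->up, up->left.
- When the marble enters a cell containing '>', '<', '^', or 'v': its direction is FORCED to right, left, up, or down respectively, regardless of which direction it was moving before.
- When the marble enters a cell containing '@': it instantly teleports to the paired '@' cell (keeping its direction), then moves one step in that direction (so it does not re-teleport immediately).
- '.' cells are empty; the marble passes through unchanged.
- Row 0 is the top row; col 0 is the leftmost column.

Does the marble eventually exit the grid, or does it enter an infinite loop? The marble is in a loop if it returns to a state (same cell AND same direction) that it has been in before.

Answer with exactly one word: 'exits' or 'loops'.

Step 1: enter (8,3), '.' pass, move up to (7,3)
Step 2: enter (7,3), '.' pass, move up to (6,3)
Step 3: enter (6,3), '.' pass, move up to (5,3)
Step 4: enter (5,3), '^' forces up->up, move up to (4,3)
Step 5: enter (4,3), '.' pass, move up to (3,3)
Step 6: enter (3,3), '.' pass, move up to (2,3)
Step 7: enter (2,3), '.' pass, move up to (1,3)
Step 8: enter (1,3), 'v' forces up->down, move down to (2,3)
Step 9: enter (2,3), '.' pass, move down to (3,3)
Step 10: enter (3,3), '.' pass, move down to (4,3)
Step 11: enter (4,3), '.' pass, move down to (5,3)
Step 12: enter (5,3), '^' forces down->up, move up to (4,3)
Step 13: at (4,3) dir=up — LOOP DETECTED (seen before)

Answer: loops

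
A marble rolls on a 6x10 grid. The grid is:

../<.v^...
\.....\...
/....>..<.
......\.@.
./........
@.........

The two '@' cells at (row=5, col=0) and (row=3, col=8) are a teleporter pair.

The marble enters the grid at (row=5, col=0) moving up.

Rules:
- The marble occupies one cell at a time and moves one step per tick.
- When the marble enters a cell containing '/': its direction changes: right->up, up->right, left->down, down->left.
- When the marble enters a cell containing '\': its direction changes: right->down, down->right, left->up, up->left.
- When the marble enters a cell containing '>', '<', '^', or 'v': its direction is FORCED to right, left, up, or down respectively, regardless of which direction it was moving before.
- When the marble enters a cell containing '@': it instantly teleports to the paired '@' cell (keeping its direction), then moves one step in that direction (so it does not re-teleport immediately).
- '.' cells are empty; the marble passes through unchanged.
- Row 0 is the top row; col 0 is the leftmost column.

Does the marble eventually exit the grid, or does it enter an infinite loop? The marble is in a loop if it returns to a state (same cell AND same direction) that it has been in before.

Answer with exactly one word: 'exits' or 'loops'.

Answer: loops

Derivation:
Step 1: enter (5,0), '@' teleport (5,0)->(3,8), also enter (3,8), move up to (2,8)
Step 2: enter (2,8), '<' forces up->left, move left to (2,7)
Step 3: enter (2,7), '.' pass, move left to (2,6)
Step 4: enter (2,6), '.' pass, move left to (2,5)
Step 5: enter (2,5), '>' forces left->right, move right to (2,6)
Step 6: enter (2,6), '.' pass, move right to (2,7)
Step 7: enter (2,7), '.' pass, move right to (2,8)
Step 8: enter (2,8), '<' forces right->left, move left to (2,7)
Step 9: at (2,7) dir=left — LOOP DETECTED (seen before)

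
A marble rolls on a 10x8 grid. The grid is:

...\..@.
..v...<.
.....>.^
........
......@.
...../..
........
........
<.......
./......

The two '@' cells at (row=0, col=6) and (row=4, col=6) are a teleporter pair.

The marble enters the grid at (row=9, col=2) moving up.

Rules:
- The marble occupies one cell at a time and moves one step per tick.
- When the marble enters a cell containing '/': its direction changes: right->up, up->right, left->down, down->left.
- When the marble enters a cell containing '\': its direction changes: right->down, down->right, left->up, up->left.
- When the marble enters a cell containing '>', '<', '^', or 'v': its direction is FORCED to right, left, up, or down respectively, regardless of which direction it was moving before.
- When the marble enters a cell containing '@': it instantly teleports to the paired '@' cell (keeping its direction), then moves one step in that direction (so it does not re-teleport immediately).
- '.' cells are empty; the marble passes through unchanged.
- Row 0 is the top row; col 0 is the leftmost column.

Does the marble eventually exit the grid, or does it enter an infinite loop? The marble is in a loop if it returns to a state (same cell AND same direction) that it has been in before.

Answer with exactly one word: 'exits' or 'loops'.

Answer: exits

Derivation:
Step 1: enter (9,2), '.' pass, move up to (8,2)
Step 2: enter (8,2), '.' pass, move up to (7,2)
Step 3: enter (7,2), '.' pass, move up to (6,2)
Step 4: enter (6,2), '.' pass, move up to (5,2)
Step 5: enter (5,2), '.' pass, move up to (4,2)
Step 6: enter (4,2), '.' pass, move up to (3,2)
Step 7: enter (3,2), '.' pass, move up to (2,2)
Step 8: enter (2,2), '.' pass, move up to (1,2)
Step 9: enter (1,2), 'v' forces up->down, move down to (2,2)
Step 10: enter (2,2), '.' pass, move down to (3,2)
Step 11: enter (3,2), '.' pass, move down to (4,2)
Step 12: enter (4,2), '.' pass, move down to (5,2)
Step 13: enter (5,2), '.' pass, move down to (6,2)
Step 14: enter (6,2), '.' pass, move down to (7,2)
Step 15: enter (7,2), '.' pass, move down to (8,2)
Step 16: enter (8,2), '.' pass, move down to (9,2)
Step 17: enter (9,2), '.' pass, move down to (10,2)
Step 18: at (10,2) — EXIT via bottom edge, pos 2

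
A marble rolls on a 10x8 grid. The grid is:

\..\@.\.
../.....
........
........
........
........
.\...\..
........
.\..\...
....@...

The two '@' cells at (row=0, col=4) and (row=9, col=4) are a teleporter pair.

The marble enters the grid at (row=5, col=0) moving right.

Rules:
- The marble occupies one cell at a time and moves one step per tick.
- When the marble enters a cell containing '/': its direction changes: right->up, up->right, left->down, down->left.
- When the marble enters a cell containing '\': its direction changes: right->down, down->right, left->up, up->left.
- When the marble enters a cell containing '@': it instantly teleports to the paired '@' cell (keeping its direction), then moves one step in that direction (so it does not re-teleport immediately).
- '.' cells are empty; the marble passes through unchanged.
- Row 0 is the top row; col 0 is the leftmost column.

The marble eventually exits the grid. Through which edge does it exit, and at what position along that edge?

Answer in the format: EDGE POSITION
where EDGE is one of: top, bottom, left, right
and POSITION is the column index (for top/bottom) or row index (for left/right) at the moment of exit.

Answer: right 5

Derivation:
Step 1: enter (5,0), '.' pass, move right to (5,1)
Step 2: enter (5,1), '.' pass, move right to (5,2)
Step 3: enter (5,2), '.' pass, move right to (5,3)
Step 4: enter (5,3), '.' pass, move right to (5,4)
Step 5: enter (5,4), '.' pass, move right to (5,5)
Step 6: enter (5,5), '.' pass, move right to (5,6)
Step 7: enter (5,6), '.' pass, move right to (5,7)
Step 8: enter (5,7), '.' pass, move right to (5,8)
Step 9: at (5,8) — EXIT via right edge, pos 5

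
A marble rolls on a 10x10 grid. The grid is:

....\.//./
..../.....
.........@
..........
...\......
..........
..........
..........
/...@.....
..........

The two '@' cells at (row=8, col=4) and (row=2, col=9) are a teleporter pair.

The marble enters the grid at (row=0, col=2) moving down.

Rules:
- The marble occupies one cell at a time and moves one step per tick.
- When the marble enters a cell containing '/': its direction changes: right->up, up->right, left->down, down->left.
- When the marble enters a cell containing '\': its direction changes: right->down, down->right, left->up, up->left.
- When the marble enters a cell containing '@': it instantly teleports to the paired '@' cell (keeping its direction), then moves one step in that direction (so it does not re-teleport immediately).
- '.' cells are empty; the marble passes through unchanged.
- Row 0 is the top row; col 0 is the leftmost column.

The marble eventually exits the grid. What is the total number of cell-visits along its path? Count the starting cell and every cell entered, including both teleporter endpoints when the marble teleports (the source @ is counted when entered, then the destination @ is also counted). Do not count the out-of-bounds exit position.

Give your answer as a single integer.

Answer: 10

Derivation:
Step 1: enter (0,2), '.' pass, move down to (1,2)
Step 2: enter (1,2), '.' pass, move down to (2,2)
Step 3: enter (2,2), '.' pass, move down to (3,2)
Step 4: enter (3,2), '.' pass, move down to (4,2)
Step 5: enter (4,2), '.' pass, move down to (5,2)
Step 6: enter (5,2), '.' pass, move down to (6,2)
Step 7: enter (6,2), '.' pass, move down to (7,2)
Step 8: enter (7,2), '.' pass, move down to (8,2)
Step 9: enter (8,2), '.' pass, move down to (9,2)
Step 10: enter (9,2), '.' pass, move down to (10,2)
Step 11: at (10,2) — EXIT via bottom edge, pos 2
Path length (cell visits): 10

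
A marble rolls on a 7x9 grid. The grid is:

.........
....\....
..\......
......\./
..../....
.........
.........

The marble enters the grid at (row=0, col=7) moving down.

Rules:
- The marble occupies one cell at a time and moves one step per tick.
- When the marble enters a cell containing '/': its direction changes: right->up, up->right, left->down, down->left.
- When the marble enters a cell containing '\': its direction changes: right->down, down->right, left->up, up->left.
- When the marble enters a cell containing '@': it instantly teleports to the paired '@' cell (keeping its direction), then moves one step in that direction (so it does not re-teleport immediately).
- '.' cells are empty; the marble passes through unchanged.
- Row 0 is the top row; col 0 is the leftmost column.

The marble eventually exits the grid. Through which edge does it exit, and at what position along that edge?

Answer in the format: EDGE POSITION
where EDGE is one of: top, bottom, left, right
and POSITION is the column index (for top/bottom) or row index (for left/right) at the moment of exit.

Answer: bottom 7

Derivation:
Step 1: enter (0,7), '.' pass, move down to (1,7)
Step 2: enter (1,7), '.' pass, move down to (2,7)
Step 3: enter (2,7), '.' pass, move down to (3,7)
Step 4: enter (3,7), '.' pass, move down to (4,7)
Step 5: enter (4,7), '.' pass, move down to (5,7)
Step 6: enter (5,7), '.' pass, move down to (6,7)
Step 7: enter (6,7), '.' pass, move down to (7,7)
Step 8: at (7,7) — EXIT via bottom edge, pos 7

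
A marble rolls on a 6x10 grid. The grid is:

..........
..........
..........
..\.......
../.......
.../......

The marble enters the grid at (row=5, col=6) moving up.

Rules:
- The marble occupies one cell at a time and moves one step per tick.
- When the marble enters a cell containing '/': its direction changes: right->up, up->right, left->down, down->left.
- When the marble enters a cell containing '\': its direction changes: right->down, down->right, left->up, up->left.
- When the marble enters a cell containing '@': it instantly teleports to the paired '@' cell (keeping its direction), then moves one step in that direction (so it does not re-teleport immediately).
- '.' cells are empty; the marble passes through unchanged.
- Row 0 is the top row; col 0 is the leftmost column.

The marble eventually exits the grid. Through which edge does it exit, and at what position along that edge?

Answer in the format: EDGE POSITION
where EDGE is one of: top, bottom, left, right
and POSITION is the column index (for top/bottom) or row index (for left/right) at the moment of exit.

Answer: top 6

Derivation:
Step 1: enter (5,6), '.' pass, move up to (4,6)
Step 2: enter (4,6), '.' pass, move up to (3,6)
Step 3: enter (3,6), '.' pass, move up to (2,6)
Step 4: enter (2,6), '.' pass, move up to (1,6)
Step 5: enter (1,6), '.' pass, move up to (0,6)
Step 6: enter (0,6), '.' pass, move up to (-1,6)
Step 7: at (-1,6) — EXIT via top edge, pos 6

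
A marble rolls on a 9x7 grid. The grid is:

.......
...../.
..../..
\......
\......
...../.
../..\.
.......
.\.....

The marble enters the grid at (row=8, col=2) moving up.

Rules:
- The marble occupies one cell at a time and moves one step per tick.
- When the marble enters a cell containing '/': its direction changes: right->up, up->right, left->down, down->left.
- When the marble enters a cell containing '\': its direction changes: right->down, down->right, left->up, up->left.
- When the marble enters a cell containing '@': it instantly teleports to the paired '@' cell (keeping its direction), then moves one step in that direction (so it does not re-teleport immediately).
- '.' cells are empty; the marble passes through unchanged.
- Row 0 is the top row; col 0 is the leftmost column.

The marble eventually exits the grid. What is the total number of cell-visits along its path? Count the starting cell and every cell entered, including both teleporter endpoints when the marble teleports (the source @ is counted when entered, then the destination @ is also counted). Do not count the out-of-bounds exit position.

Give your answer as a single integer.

Answer: 8

Derivation:
Step 1: enter (8,2), '.' pass, move up to (7,2)
Step 2: enter (7,2), '.' pass, move up to (6,2)
Step 3: enter (6,2), '/' deflects up->right, move right to (6,3)
Step 4: enter (6,3), '.' pass, move right to (6,4)
Step 5: enter (6,4), '.' pass, move right to (6,5)
Step 6: enter (6,5), '\' deflects right->down, move down to (7,5)
Step 7: enter (7,5), '.' pass, move down to (8,5)
Step 8: enter (8,5), '.' pass, move down to (9,5)
Step 9: at (9,5) — EXIT via bottom edge, pos 5
Path length (cell visits): 8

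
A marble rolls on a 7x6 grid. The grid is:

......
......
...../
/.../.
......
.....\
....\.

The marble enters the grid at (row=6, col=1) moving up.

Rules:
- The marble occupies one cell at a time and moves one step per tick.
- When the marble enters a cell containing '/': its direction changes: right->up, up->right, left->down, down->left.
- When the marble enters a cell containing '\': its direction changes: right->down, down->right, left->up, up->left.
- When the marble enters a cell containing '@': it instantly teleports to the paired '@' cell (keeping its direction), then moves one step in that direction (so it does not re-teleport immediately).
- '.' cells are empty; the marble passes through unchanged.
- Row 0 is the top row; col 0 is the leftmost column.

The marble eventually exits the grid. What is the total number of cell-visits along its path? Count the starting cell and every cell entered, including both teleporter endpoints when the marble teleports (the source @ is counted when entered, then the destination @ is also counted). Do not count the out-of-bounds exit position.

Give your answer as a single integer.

Answer: 7

Derivation:
Step 1: enter (6,1), '.' pass, move up to (5,1)
Step 2: enter (5,1), '.' pass, move up to (4,1)
Step 3: enter (4,1), '.' pass, move up to (3,1)
Step 4: enter (3,1), '.' pass, move up to (2,1)
Step 5: enter (2,1), '.' pass, move up to (1,1)
Step 6: enter (1,1), '.' pass, move up to (0,1)
Step 7: enter (0,1), '.' pass, move up to (-1,1)
Step 8: at (-1,1) — EXIT via top edge, pos 1
Path length (cell visits): 7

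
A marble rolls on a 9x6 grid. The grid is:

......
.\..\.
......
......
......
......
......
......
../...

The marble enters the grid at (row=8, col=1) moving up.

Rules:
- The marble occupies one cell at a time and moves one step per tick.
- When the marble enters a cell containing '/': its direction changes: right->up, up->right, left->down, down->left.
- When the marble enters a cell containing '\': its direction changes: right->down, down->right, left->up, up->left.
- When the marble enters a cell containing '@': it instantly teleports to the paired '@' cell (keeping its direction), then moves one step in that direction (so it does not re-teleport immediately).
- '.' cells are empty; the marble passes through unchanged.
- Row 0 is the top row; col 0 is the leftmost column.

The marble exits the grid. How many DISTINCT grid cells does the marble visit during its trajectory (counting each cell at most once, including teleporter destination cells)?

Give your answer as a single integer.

Answer: 9

Derivation:
Step 1: enter (8,1), '.' pass, move up to (7,1)
Step 2: enter (7,1), '.' pass, move up to (6,1)
Step 3: enter (6,1), '.' pass, move up to (5,1)
Step 4: enter (5,1), '.' pass, move up to (4,1)
Step 5: enter (4,1), '.' pass, move up to (3,1)
Step 6: enter (3,1), '.' pass, move up to (2,1)
Step 7: enter (2,1), '.' pass, move up to (1,1)
Step 8: enter (1,1), '\' deflects up->left, move left to (1,0)
Step 9: enter (1,0), '.' pass, move left to (1,-1)
Step 10: at (1,-1) — EXIT via left edge, pos 1
Distinct cells visited: 9 (path length 9)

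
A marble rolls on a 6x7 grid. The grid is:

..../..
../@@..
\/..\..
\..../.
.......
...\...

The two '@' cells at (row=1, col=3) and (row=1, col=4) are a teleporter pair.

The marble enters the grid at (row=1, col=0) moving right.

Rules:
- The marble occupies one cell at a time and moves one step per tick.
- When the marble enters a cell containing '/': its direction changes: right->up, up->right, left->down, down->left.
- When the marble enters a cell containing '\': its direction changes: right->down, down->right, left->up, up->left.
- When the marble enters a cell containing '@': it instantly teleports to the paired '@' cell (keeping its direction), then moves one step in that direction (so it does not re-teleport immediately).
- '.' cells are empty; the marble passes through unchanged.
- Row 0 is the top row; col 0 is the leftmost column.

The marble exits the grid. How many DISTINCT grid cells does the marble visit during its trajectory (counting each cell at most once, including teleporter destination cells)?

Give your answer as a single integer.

Answer: 4

Derivation:
Step 1: enter (1,0), '.' pass, move right to (1,1)
Step 2: enter (1,1), '.' pass, move right to (1,2)
Step 3: enter (1,2), '/' deflects right->up, move up to (0,2)
Step 4: enter (0,2), '.' pass, move up to (-1,2)
Step 5: at (-1,2) — EXIT via top edge, pos 2
Distinct cells visited: 4 (path length 4)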